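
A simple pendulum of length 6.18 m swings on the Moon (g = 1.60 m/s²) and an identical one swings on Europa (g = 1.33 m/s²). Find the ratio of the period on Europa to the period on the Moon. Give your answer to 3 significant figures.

T ∝ 1/√g, so T₂/T₁ = √(g₁/g₂) = √(1.60/1.33) = 1.10.

1.10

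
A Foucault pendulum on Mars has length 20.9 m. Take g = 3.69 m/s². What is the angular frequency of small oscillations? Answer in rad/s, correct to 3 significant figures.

ω = √(g/L) = √(3.69/20.9) = 0.420 rad/s.

0.420 rad/s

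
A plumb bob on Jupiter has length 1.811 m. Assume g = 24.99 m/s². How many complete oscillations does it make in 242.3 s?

T = 2π√(L/g) = 2π√(1.811/24.99) = 1.6914 s.
Number of complete oscillations = ⌊242.3/1.6914⌋ = ⌊143.25⌋ = 143.

143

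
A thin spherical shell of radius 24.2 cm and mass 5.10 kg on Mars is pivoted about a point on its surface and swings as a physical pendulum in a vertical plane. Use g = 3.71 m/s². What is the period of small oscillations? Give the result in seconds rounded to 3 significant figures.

2.07 s

I_cm = (2/3)mr² = 0.1991 kg·m². The pivot is at distance d = 0.242 m from the centre of mass.
By the parallel-axis theorem, I = I_cm + md² = 0.1991 + 0.2987 = 0.4978 kg·m².
T = 2π√(I/(mgd)) = 2π√(0.4978/(5.10 × 3.71 × 0.242)) = 2.07 s.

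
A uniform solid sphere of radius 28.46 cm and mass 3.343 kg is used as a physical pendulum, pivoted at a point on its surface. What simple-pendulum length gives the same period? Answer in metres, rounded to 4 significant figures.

The equivalent simple-pendulum length is L_eq = I/(md), where I is about the pivot and d = 0.28460 m.
I_cm = (2/5)mR² = 0.10831 kg·m², so I = I_cm + md² = 0.10831 + 0.27077 = 0.37908 kg·m².
L_eq = 0.37908/(3.343 × 0.28460) = 0.3984 m.

0.3984 m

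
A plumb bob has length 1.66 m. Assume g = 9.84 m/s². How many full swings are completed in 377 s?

146

T = 2π√(L/g) = 2π√(1.66/9.84) = 2.581 s.
Number of complete oscillations = ⌊377/2.581⌋ = ⌊146.1⌋ = 146.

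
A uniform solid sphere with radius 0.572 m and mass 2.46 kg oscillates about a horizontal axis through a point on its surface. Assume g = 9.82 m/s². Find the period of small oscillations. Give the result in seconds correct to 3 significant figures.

1.79 s

I_cm = (2/5)mr² = 0.3219 kg·m². The pivot is at distance d = 0.572 m from the centre of mass.
By the parallel-axis theorem, I = I_cm + md² = 0.3219 + 0.8049 = 1.127 kg·m².
T = 2π√(I/(mgd)) = 2π√(1.127/(2.46 × 9.82 × 0.572)) = 1.79 s.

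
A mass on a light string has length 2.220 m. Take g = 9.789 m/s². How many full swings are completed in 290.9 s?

97

T = 2π√(L/g) = 2π√(2.220/9.789) = 2.9922 s.
Number of complete oscillations = ⌊290.9/2.9922⌋ = ⌊97.220⌋ = 97.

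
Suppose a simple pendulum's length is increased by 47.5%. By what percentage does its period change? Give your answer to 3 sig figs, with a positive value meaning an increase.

T ∝ √L, so T'/T = √(1.475) = 1.214.
Percentage change in T = (1.214 − 1) × 100% = 21.4%.

21.4%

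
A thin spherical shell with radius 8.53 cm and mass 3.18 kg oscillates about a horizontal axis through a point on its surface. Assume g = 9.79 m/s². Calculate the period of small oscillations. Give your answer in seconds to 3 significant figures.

I_cm = (2/3)mr² = 0.01543 kg·m². The pivot is at distance d = 0.0853 m from the centre of mass.
By the parallel-axis theorem, I = I_cm + md² = 0.01543 + 0.02314 = 0.03856 kg·m².
T = 2π√(I/(mgd)) = 2π√(0.03856/(3.18 × 9.79 × 0.0853)) = 0.757 s.

0.757 s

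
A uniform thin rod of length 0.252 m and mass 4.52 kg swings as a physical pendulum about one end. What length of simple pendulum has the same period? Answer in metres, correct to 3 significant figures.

0.168 m

The equivalent simple-pendulum length is L_eq = I/(md), where I is about the pivot and d = 0.1260 m.
I_cm = (1/12)mL² = 0.02392 kg·m², so I = I_cm + md² = 0.02392 + 0.07176 = 0.09568 kg·m².
L_eq = 0.09568/(4.52 × 0.1260) = 0.168 m.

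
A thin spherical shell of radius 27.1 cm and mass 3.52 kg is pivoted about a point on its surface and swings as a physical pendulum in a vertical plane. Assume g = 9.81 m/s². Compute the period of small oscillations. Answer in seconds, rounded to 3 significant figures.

1.35 s

I_cm = (2/3)mr² = 0.1723 kg·m². The pivot is at distance d = 0.271 m from the centre of mass.
By the parallel-axis theorem, I = I_cm + md² = 0.1723 + 0.2585 = 0.4309 kg·m².
T = 2π√(I/(mgd)) = 2π√(0.4309/(3.52 × 9.81 × 0.271)) = 1.35 s.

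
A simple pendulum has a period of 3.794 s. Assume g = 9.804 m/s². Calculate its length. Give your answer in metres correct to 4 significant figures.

3.575 m

From T = 2π√(L/g), L = gT²/(4π²) = 9.804 × 3.7940²/(4π²) = 3.575 m.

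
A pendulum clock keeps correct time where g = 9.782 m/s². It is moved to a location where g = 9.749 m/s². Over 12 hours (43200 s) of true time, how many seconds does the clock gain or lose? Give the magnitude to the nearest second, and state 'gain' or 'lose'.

The clock's period scales as T ∝ 1/√g, so T'/T = √(9.782/9.749) = 1.00169.
In 43200 s of true time the clock registers 43200/1.00169 = 43127.1 s, so it loses 73 s.

lose 73 s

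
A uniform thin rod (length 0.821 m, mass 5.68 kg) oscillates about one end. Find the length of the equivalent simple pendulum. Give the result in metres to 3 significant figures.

The equivalent simple-pendulum length is L_eq = I/(md), where I is about the pivot and d = 0.4105 m.
I_cm = (1/12)mL² = 0.3190 kg·m², so I = I_cm + md² = 0.3190 + 0.9571 = 1.276 kg·m².
L_eq = 1.276/(5.68 × 0.4105) = 0.547 m.

0.547 m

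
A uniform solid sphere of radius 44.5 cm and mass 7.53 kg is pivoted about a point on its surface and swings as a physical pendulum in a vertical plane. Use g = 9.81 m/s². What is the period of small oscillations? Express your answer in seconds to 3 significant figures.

1.58 s

I_cm = (2/5)mr² = 0.5965 kg·m². The pivot is at distance d = 0.445 m from the centre of mass.
By the parallel-axis theorem, I = I_cm + md² = 0.5965 + 1.491 = 2.088 kg·m².
T = 2π√(I/(mgd)) = 2π√(2.088/(7.53 × 9.81 × 0.445)) = 1.58 s.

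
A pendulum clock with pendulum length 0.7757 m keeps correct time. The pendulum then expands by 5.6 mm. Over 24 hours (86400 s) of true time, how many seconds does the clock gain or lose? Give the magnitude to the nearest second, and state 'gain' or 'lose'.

T ∝ √L, so T'/T = √(0.78130/0.7757) = 1.00360.
In 86400 s of true time the clock registers 86400/1.00360 = 86089.8 s, so it loses 310 s.

lose 310 s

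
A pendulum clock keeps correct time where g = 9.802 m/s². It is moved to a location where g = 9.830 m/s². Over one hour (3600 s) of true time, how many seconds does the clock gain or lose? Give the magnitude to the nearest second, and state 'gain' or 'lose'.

gain 5 s

The clock's period scales as T ∝ 1/√g, so T'/T = √(9.802/9.830) = 0.998575.
In 3600 s of true time the clock registers 3600/0.998575 = 3605.1 s, so it gains 5 s.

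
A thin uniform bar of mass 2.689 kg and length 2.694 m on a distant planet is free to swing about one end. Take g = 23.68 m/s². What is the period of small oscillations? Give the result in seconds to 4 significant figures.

For a physical pendulum T = 2π√(I/(mgd)), with d = 1.3470 m from pivot to centre of mass.
I_cm = mL²/12 = 2.689 × 2.694²/12 = 1.6263 kg·m²; I = I_cm + md² = 1.6263 + 2.689 × 1.3470² = 6.5053 kg·m².
T = 2π√(6.5053/(2.689 × 23.68 × 1.3470)) = 1.730 s.

1.730 s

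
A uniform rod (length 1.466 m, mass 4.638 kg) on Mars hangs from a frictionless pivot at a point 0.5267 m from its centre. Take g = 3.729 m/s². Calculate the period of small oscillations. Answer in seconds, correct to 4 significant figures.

For a physical pendulum T = 2π√(I/(mgd)), with d = 0.52670 m from pivot to centre of mass.
I_cm = mL²/12 = 4.638 × 1.466²/12 = 0.83065 kg·m²; I = I_cm + md² = 0.83065 + 4.638 × 0.52670² = 2.1173 kg·m².
T = 2π√(2.1173/(4.638 × 3.729 × 0.52670)) = 3.029 s.

3.029 s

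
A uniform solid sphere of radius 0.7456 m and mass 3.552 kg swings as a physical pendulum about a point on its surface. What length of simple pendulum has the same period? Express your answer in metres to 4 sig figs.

The equivalent simple-pendulum length is L_eq = I/(md), where I is about the pivot and d = 0.74560 m.
I_cm = (2/5)mR² = 0.78985 kg·m², so I = I_cm + md² = 0.78985 + 1.9746 = 2.7645 kg·m².
L_eq = 2.7645/(3.552 × 0.74560) = 1.044 m.

1.044 m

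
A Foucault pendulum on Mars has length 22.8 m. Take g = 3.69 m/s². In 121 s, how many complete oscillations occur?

7

T = 2π√(L/g) = 2π√(22.8/3.69) = 15.62 s.
Number of complete oscillations = ⌊121/15.62⌋ = ⌊7.747⌋ = 7.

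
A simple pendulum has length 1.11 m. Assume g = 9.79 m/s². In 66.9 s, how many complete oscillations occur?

31

T = 2π√(L/g) = 2π√(1.11/9.79) = 2.116 s.
Number of complete oscillations = ⌊66.9/2.116⌋ = ⌊31.62⌋ = 31.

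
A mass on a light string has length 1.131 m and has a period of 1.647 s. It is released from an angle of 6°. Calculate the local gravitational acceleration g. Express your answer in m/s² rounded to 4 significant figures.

From T = 2π√(L/g), g = 4π²L/T² = 4π² × 1.131/1.6470² = 16.46 m/s².

16.46 m/s²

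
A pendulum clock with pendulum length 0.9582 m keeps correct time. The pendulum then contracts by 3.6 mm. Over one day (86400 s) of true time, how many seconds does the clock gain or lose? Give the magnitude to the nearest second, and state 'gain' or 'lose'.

T ∝ √L, so T'/T = √(0.95460/0.9582) = 0.998120.
In 86400 s of true time the clock registers 86400/0.998120 = 86562.8 s, so it gains 163 s.

gain 163 s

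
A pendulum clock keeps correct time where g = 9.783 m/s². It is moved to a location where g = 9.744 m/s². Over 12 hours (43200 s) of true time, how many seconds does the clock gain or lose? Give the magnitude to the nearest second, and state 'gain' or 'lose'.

The clock's period scales as T ∝ 1/√g, so T'/T = √(9.783/9.744) = 1.00200.
In 43200 s of true time the clock registers 43200/1.00200 = 43113.8 s, so it loses 86 s.

lose 86 s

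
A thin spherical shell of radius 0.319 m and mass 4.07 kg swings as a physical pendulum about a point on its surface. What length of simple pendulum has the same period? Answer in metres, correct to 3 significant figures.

0.532 m

The equivalent simple-pendulum length is L_eq = I/(md), where I is about the pivot and d = 0.3190 m.
I_cm = (2/3)mR² = 0.2761 kg·m², so I = I_cm + md² = 0.2761 + 0.4142 = 0.6903 kg·m².
L_eq = 0.6903/(4.07 × 0.3190) = 0.532 m.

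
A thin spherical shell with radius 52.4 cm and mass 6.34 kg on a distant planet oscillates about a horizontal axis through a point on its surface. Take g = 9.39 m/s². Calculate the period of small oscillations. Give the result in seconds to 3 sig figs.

I_cm = (2/3)mr² = 1.161 kg·m². The pivot is at distance d = 0.524 m from the centre of mass.
By the parallel-axis theorem, I = I_cm + md² = 1.161 + 1.741 = 2.901 kg·m².
T = 2π√(I/(mgd)) = 2π√(2.901/(6.34 × 9.39 × 0.524)) = 1.92 s.

1.92 s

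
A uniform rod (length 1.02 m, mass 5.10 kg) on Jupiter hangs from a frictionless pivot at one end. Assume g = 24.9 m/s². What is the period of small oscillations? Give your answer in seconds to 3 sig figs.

1.04 s

For a physical pendulum T = 2π√(I/(mgd)), with d = 0.5100 m from pivot to centre of mass.
I_cm = mL²/12 = 5.10 × 1.02²/12 = 0.4422 kg·m²; I = I_cm + md² = 0.4422 + 5.10 × 0.5100² = 1.769 kg·m².
T = 2π√(1.769/(5.10 × 24.9 × 0.5100)) = 1.04 s.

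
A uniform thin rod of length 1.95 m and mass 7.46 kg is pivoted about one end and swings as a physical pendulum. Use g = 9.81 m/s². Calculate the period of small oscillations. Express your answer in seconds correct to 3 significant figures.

For a physical pendulum T = 2π√(I/(mgd)), with d = 0.9750 m from pivot to centre of mass.
I_cm = mL²/12 = 7.46 × 1.95²/12 = 2.364 kg·m²; I = I_cm + md² = 2.364 + 7.46 × 0.9750² = 9.456 kg·m².
T = 2π√(9.456/(7.46 × 9.81 × 0.9750)) = 2.29 s.

2.29 s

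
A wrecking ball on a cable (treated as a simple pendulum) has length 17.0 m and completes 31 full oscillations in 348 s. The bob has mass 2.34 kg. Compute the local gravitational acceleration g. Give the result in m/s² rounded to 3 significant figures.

T = 348/31 = 11.23 s.
From T = 2π√(L/g), g = 4π²L/T² = 4π² × 17.0/11.23² = 5.33 m/s².

5.33 m/s²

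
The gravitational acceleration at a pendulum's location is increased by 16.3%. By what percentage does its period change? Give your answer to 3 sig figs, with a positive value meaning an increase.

-7.27%

T ∝ 1/√g, so T'/T = 1/√(1.163) = 0.9273.
Percentage change in T = (0.9273 − 1) × 100% = -7.27%.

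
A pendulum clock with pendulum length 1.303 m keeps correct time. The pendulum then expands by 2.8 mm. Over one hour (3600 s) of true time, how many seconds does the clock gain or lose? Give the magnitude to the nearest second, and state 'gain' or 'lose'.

T ∝ √L, so T'/T = √(1.30580/1.303) = 1.00107.
In 3600 s of true time the clock registers 3600/1.00107 = 3596.1 s, so it loses 4 s.

lose 4 s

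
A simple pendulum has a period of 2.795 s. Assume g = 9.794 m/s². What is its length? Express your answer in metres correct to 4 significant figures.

From T = 2π√(L/g), L = gT²/(4π²) = 9.794 × 2.7950²/(4π²) = 1.938 m.

1.938 m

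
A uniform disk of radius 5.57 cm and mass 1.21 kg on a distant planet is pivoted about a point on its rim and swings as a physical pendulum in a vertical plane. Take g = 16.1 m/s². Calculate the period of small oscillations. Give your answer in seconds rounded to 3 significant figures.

0.453 s

I_cm = ½mr² = 0.001877 kg·m². The pivot is at distance d = 0.0557 m from the centre of mass.
By the parallel-axis theorem, I = I_cm + md² = 0.001877 + 0.003754 = 0.005631 kg·m².
T = 2π√(I/(mgd)) = 2π√(0.005631/(1.21 × 16.1 × 0.0557)) = 0.453 s.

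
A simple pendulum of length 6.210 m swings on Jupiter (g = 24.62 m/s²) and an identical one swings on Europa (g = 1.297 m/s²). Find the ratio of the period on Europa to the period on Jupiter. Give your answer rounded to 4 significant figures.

T ∝ 1/√g, so T₂/T₁ = √(g₁/g₂) = √(24.62/1.297) = 4.357.

4.357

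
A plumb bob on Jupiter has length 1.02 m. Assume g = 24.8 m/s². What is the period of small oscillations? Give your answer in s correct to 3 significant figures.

T = 2π√(L/g) = 2π√(1.02/24.8) = 2π × 0.2028 = 1.27 s.

1.27 s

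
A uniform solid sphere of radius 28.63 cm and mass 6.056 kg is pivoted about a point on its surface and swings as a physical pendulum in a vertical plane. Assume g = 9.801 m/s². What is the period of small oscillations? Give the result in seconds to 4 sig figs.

I_cm = (2/5)mr² = 0.19856 kg·m². The pivot is at distance d = 0.2863 m from the centre of mass.
By the parallel-axis theorem, I = I_cm + md² = 0.19856 + 0.49640 = 0.69495 kg·m².
T = 2π√(I/(mgd)) = 2π√(0.69495/(6.056 × 9.801 × 0.2863)) = 1.271 s.

1.271 s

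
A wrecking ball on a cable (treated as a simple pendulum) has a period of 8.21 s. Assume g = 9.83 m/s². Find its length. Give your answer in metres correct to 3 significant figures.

From T = 2π√(L/g), L = gT²/(4π²) = 9.83 × 8.210²/(4π²) = 16.8 m.

16.8 m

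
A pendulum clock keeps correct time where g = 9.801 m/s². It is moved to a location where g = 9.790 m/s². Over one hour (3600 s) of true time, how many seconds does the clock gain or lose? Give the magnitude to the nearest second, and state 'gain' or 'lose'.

The clock's period scales as T ∝ 1/√g, so T'/T = √(9.801/9.790) = 1.00056.
In 3600 s of true time the clock registers 3600/1.00056 = 3598.0 s, so it loses 2 s.

lose 2 s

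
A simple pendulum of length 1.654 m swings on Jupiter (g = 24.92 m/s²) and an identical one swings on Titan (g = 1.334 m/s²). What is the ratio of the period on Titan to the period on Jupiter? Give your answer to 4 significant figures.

T ∝ 1/√g, so T₂/T₁ = √(g₁/g₂) = √(24.92/1.334) = 4.322.

4.322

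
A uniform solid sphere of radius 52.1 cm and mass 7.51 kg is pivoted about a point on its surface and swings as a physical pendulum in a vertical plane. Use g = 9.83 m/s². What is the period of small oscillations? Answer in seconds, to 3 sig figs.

1.71 s

I_cm = (2/5)mr² = 0.8154 kg·m². The pivot is at distance d = 0.521 m from the centre of mass.
By the parallel-axis theorem, I = I_cm + md² = 0.8154 + 2.039 = 2.854 kg·m².
T = 2π√(I/(mgd)) = 2π√(2.854/(7.51 × 9.83 × 0.521)) = 1.71 s.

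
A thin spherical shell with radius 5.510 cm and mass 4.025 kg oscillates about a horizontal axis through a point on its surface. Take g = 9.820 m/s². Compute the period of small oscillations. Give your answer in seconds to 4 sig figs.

0.6076 s

I_cm = (2/3)mr² = 0.0081466 kg·m². The pivot is at distance d = 0.05510 m from the centre of mass.
By the parallel-axis theorem, I = I_cm + md² = 0.0081466 + 0.012220 = 0.020367 kg·m².
T = 2π√(I/(mgd)) = 2π√(0.020367/(4.025 × 9.820 × 0.05510)) = 0.6076 s.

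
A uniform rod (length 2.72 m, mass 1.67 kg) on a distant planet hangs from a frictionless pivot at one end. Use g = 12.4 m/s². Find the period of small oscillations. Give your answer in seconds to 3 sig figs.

For a physical pendulum T = 2π√(I/(mgd)), with d = 1.360 m from pivot to centre of mass.
I_cm = mL²/12 = 1.67 × 2.72²/12 = 1.030 kg·m²; I = I_cm + md² = 1.030 + 1.67 × 1.360² = 4.118 kg·m².
T = 2π√(4.118/(1.67 × 12.4 × 1.360)) = 2.40 s.

2.40 s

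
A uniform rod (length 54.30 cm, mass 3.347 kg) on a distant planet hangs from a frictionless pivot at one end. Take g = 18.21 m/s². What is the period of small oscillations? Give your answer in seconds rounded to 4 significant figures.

For a physical pendulum T = 2π√(I/(mgd)), with d = 0.27150 m from pivot to centre of mass.
I_cm = mL²/12 = 3.347 × 0.5430²/12 = 0.082238 kg·m²; I = I_cm + md² = 0.082238 + 3.347 × 0.27150² = 0.32895 kg·m².
T = 2π√(0.32895/(3.347 × 18.21 × 0.27150)) = 0.8859 s.

0.8859 s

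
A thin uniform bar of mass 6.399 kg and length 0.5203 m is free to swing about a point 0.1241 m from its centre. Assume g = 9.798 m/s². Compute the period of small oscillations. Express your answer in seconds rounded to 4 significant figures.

For a physical pendulum T = 2π√(I/(mgd)), with d = 0.12410 m from pivot to centre of mass.
I_cm = mL²/12 = 6.399 × 0.5203²/12 = 0.14436 kg·m²; I = I_cm + md² = 0.14436 + 6.399 × 0.12410² = 0.24291 kg·m².
T = 2π√(0.24291/(6.399 × 9.798 × 0.12410)) = 1.110 s.

1.110 s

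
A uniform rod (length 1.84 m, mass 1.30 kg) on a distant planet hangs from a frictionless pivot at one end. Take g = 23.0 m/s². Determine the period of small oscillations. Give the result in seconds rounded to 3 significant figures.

1.45 s

For a physical pendulum T = 2π√(I/(mgd)), with d = 0.9200 m from pivot to centre of mass.
I_cm = mL²/12 = 1.30 × 1.84²/12 = 0.3668 kg·m²; I = I_cm + md² = 0.3668 + 1.30 × 0.9200² = 1.467 kg·m².
T = 2π√(1.467/(1.30 × 23.0 × 0.9200)) = 1.45 s.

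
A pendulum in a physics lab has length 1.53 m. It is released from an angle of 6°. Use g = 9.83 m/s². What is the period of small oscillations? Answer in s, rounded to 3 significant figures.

T = 2π√(L/g) = 2π√(1.53/9.83) = 2π × 0.3945 = 2.48 s.

2.48 s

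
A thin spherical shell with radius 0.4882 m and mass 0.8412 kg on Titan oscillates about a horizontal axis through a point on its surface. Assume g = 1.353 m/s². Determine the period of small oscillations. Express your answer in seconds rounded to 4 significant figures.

I_cm = (2/3)mr² = 0.13366 kg·m². The pivot is at distance d = 0.4882 m from the centre of mass.
By the parallel-axis theorem, I = I_cm + md² = 0.13366 + 0.20049 = 0.33415 kg·m².
T = 2π√(I/(mgd)) = 2π√(0.33415/(0.8412 × 1.353 × 0.4882)) = 4.873 s.

4.873 s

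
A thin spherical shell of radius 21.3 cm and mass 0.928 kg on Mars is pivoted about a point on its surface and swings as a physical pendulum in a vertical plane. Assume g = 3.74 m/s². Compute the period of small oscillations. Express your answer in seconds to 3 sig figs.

I_cm = (2/3)mr² = 0.02807 kg·m². The pivot is at distance d = 0.213 m from the centre of mass.
By the parallel-axis theorem, I = I_cm + md² = 0.02807 + 0.04210 = 0.07017 kg·m².
T = 2π√(I/(mgd)) = 2π√(0.07017/(0.928 × 3.74 × 0.213)) = 1.94 s.

1.94 s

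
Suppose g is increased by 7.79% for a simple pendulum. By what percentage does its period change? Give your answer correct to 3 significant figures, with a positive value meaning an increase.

-3.68%

T ∝ 1/√g, so T'/T = 1/√(1.078) = 0.9632.
Percentage change in T = (0.9632 − 1) × 100% = -3.68%.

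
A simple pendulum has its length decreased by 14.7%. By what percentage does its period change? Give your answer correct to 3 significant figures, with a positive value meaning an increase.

-7.64%

T ∝ √L, so T'/T = √(0.8530) = 0.9236.
Percentage change in T = (0.9236 − 1) × 100% = -7.64%.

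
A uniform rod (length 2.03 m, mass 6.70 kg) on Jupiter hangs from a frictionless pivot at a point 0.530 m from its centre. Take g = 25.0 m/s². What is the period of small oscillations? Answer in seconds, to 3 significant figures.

For a physical pendulum T = 2π√(I/(mgd)), with d = 0.5300 m from pivot to centre of mass.
I_cm = mL²/12 = 6.70 × 2.03²/12 = 2.301 kg·m²; I = I_cm + md² = 2.301 + 6.70 × 0.5300² = 4.183 kg·m².
T = 2π√(4.183/(6.70 × 25.0 × 0.5300)) = 1.36 s.

1.36 s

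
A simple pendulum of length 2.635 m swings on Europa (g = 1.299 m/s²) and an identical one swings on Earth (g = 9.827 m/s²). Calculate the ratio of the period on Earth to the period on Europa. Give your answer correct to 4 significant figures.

0.3636

T ∝ 1/√g, so T₂/T₁ = √(g₁/g₂) = √(1.299/9.827) = 0.3636.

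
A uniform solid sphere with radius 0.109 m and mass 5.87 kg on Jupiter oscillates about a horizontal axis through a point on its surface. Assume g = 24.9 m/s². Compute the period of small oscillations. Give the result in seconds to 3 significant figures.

0.492 s

I_cm = (2/5)mr² = 0.02790 kg·m². The pivot is at distance d = 0.109 m from the centre of mass.
By the parallel-axis theorem, I = I_cm + md² = 0.02790 + 0.06974 = 0.09764 kg·m².
T = 2π√(I/(mgd)) = 2π√(0.09764/(5.87 × 24.9 × 0.109)) = 0.492 s.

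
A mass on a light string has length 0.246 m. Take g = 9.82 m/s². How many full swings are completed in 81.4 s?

81

T = 2π√(L/g) = 2π√(0.246/9.82) = 0.9945 s.
Number of complete oscillations = ⌊81.4/0.9945⌋ = ⌊81.85⌋ = 81.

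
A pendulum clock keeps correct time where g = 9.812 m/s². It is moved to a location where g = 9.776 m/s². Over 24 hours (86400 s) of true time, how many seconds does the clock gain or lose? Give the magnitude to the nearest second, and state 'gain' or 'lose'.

lose 159 s

The clock's period scales as T ∝ 1/√g, so T'/T = √(9.812/9.776) = 1.00184.
In 86400 s of true time the clock registers 86400/1.00184 = 86241.4 s, so it loses 159 s.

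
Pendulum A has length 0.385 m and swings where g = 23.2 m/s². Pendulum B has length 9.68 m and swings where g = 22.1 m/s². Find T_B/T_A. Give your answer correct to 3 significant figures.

5.14

T = 2π√(L/g), so T_B/T_A = √((L_B/g_B)/(L_A/g_A)) = √((9.68/22.1)/(0.385/23.2)) = 5.14.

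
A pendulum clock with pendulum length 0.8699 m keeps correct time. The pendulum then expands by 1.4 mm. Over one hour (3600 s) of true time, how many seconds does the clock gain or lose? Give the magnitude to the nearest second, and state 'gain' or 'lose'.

lose 3 s

T ∝ √L, so T'/T = √(0.87130/0.8699) = 1.00080.
In 3600 s of true time the clock registers 3600/1.00080 = 3597.1 s, so it loses 3 s.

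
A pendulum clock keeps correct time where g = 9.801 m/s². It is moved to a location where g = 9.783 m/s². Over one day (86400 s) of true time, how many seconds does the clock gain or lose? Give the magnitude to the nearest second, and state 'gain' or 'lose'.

The clock's period scales as T ∝ 1/√g, so T'/T = √(9.801/9.783) = 1.00092.
In 86400 s of true time the clock registers 86400/1.00092 = 86320.6 s, so it loses 79 s.

lose 79 s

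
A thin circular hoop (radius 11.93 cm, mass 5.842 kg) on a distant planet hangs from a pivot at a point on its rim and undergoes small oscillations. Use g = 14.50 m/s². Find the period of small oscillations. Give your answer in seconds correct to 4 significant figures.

0.8060 s

I_cm = mr² = 0.083146 kg·m². The pivot is at distance d = 0.1193 m from the centre of mass.
By the parallel-axis theorem, I = I_cm + md² = 0.083146 + 0.083146 = 0.16629 kg·m².
T = 2π√(I/(mgd)) = 2π√(0.16629/(5.842 × 14.50 × 0.1193)) = 0.8060 s.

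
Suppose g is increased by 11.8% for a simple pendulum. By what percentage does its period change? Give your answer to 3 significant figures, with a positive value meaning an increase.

-5.42%

T ∝ 1/√g, so T'/T = 1/√(1.118) = 0.9458.
Percentage change in T = (0.9458 − 1) × 100% = -5.42%.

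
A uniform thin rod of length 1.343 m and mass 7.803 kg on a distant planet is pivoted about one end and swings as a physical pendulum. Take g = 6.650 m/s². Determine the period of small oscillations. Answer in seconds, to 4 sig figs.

2.305 s

For a physical pendulum T = 2π√(I/(mgd)), with d = 0.67150 m from pivot to centre of mass.
I_cm = mL²/12 = 7.803 × 1.343²/12 = 1.1728 kg·m²; I = I_cm + md² = 1.1728 + 7.803 × 0.67150² = 4.6913 kg·m².
T = 2π√(4.6913/(7.803 × 6.650 × 0.67150)) = 2.305 s.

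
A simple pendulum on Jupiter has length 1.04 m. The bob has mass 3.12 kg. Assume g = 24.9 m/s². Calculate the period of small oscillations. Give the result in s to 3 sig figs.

T = 2π√(L/g) = 2π√(1.04/24.9) = 2π × 0.2044 = 1.28 s.

1.28 s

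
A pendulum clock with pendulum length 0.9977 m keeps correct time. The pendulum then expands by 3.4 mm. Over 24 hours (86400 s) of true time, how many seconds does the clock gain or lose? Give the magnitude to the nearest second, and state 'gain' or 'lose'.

lose 147 s

T ∝ √L, so T'/T = √(1.00110/0.9977) = 1.00170.
In 86400 s of true time the clock registers 86400/1.00170 = 86253.2 s, so it loses 147 s.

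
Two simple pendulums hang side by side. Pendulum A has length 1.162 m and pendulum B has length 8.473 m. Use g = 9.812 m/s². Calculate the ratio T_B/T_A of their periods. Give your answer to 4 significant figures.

T ∝ √L, so T_B/T_A = √(L_B/L_A) = √(8.473/1.162) = 2.700.

2.700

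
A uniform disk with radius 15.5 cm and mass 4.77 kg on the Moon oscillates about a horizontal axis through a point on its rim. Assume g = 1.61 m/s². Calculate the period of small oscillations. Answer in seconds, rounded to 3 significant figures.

2.39 s

I_cm = ½mr² = 0.05730 kg·m². The pivot is at distance d = 0.155 m from the centre of mass.
By the parallel-axis theorem, I = I_cm + md² = 0.05730 + 0.1146 = 0.1719 kg·m².
T = 2π√(I/(mgd)) = 2π√(0.1719/(4.77 × 1.61 × 0.155)) = 2.39 s.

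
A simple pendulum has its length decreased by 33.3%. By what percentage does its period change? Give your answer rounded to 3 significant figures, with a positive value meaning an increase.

-18.3%

T ∝ √L, so T'/T = √(0.6670) = 0.8167.
Percentage change in T = (0.8167 − 1) × 100% = -18.3%.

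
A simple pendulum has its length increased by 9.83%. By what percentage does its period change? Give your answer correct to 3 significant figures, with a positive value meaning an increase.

T ∝ √L, so T'/T = √(1.098) = 1.048.
Percentage change in T = (1.048 − 1) × 100% = 4.80%.

4.80%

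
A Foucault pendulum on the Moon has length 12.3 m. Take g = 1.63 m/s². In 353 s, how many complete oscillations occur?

20

T = 2π√(L/g) = 2π√(12.3/1.63) = 17.26 s.
Number of complete oscillations = ⌊353/17.26⌋ = ⌊20.45⌋ = 20.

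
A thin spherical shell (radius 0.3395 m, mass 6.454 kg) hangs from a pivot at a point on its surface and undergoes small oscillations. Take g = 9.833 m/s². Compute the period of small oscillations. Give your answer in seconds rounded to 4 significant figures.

1.507 s

I_cm = (2/3)mr² = 0.49593 kg·m². The pivot is at distance d = 0.3395 m from the centre of mass.
By the parallel-axis theorem, I = I_cm + md² = 0.49593 + 0.74389 = 1.2398 kg·m².
T = 2π√(I/(mgd)) = 2π√(1.2398/(6.454 × 9.833 × 0.3395)) = 1.507 s.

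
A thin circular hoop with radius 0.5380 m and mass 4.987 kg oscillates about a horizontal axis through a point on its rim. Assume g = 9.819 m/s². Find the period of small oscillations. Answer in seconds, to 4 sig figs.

I_cm = mr² = 1.4435 kg·m². The pivot is at distance d = 0.5380 m from the centre of mass.
By the parallel-axis theorem, I = I_cm + md² = 1.4435 + 1.4435 = 2.8869 kg·m².
T = 2π√(I/(mgd)) = 2π√(2.8869/(4.987 × 9.819 × 0.5380)) = 2.080 s.

2.080 s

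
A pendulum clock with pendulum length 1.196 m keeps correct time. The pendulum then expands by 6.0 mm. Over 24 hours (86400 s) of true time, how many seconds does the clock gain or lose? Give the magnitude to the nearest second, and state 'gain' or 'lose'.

T ∝ √L, so T'/T = √(1.20200/1.196) = 1.00251.
In 86400 s of true time the clock registers 86400/1.00251 = 86184.1 s, so it loses 216 s.

lose 216 s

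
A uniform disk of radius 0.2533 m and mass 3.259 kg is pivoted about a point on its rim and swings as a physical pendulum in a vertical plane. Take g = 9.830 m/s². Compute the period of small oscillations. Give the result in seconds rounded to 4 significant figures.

I_cm = ½mr² = 0.10455 kg·m². The pivot is at distance d = 0.2533 m from the centre of mass.
By the parallel-axis theorem, I = I_cm + md² = 0.10455 + 0.20910 = 0.31365 kg·m².
T = 2π√(I/(mgd)) = 2π√(0.31365/(3.259 × 9.830 × 0.2533)) = 1.235 s.

1.235 s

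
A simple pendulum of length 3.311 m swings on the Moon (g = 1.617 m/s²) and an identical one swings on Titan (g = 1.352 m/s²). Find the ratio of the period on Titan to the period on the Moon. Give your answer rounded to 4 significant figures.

T ∝ 1/√g, so T₂/T₁ = √(g₁/g₂) = √(1.617/1.352) = 1.094.

1.094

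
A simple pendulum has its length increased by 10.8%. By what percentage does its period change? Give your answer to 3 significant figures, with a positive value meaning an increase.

T ∝ √L, so T'/T = √(1.108) = 1.053.
Percentage change in T = (1.053 − 1) × 100% = 5.26%.

5.26%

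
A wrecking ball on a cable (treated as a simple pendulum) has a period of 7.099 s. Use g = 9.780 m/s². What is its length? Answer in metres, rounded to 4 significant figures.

From T = 2π√(L/g), L = gT²/(4π²) = 9.780 × 7.0990²/(4π²) = 12.48 m.

12.48 m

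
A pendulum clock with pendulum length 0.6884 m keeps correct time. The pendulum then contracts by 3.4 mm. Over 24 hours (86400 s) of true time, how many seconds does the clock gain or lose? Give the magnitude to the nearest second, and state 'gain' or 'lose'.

gain 214 s

T ∝ √L, so T'/T = √(0.68500/0.6884) = 0.997527.
In 86400 s of true time the clock registers 86400/0.997527 = 86614.2 s, so it gains 214 s.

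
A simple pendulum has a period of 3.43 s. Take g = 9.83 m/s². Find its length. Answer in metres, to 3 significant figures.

2.93 m

From T = 2π√(L/g), L = gT²/(4π²) = 9.83 × 3.430²/(4π²) = 2.93 m.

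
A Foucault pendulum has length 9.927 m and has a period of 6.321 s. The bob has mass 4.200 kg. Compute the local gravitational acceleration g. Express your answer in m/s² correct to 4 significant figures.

9.809 m/s²

From T = 2π√(L/g), g = 4π²L/T² = 4π² × 9.927/6.3210² = 9.809 m/s².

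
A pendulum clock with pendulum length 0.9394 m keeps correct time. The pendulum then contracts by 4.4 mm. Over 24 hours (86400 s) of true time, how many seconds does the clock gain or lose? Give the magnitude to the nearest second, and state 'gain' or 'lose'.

gain 203 s

T ∝ √L, so T'/T = √(0.93500/0.9394) = 0.997655.
In 86400 s of true time the clock registers 86400/0.997655 = 86603.1 s, so it gains 203 s.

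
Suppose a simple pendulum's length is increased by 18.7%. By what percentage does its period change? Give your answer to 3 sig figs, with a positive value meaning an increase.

8.95%

T ∝ √L, so T'/T = √(1.187) = 1.089.
Percentage change in T = (1.089 − 1) × 100% = 8.95%.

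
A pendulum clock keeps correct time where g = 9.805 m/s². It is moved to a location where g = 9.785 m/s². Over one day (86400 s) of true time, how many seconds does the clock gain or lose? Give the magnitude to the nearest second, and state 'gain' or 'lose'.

lose 88 s

The clock's period scales as T ∝ 1/√g, so T'/T = √(9.805/9.785) = 1.00102.
In 86400 s of true time the clock registers 86400/1.00102 = 86311.8 s, so it loses 88 s.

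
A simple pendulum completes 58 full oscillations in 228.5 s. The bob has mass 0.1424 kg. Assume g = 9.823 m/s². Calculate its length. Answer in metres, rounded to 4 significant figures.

T = 228.5/58 = 3.9397 s.
From T = 2π√(L/g), L = gT²/(4π²) = 9.823 × 3.9397²/(4π²) = 3.862 m.

3.862 m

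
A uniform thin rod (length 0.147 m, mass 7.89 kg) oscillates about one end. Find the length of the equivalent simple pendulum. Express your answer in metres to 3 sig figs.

The equivalent simple-pendulum length is L_eq = I/(md), where I is about the pivot and d = 0.07350 m.
I_cm = (1/12)mL² = 0.01421 kg·m², so I = I_cm + md² = 0.01421 + 0.04262 = 0.05683 kg·m².
L_eq = 0.05683/(7.89 × 0.07350) = 0.0980 m.

0.0980 m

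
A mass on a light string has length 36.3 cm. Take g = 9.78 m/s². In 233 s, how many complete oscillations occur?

T = 2π√(L/g) = 2π√(0.363/9.78) = 1.210 s.
Number of complete oscillations = ⌊233/1.210⌋ = ⌊192.5⌋ = 192.

192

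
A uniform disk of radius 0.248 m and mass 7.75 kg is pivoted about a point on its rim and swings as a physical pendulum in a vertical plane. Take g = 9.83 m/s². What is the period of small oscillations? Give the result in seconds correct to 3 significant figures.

I_cm = ½mr² = 0.2383 kg·m². The pivot is at distance d = 0.248 m from the centre of mass.
By the parallel-axis theorem, I = I_cm + md² = 0.2383 + 0.4767 = 0.7150 kg·m².
T = 2π√(I/(mgd)) = 2π√(0.7150/(7.75 × 9.83 × 0.248)) = 1.22 s.

1.22 s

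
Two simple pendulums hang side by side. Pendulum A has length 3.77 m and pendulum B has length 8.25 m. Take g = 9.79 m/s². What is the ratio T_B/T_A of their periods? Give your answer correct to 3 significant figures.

T ∝ √L, so T_B/T_A = √(L_B/L_A) = √(8.25/3.77) = 1.48.

1.48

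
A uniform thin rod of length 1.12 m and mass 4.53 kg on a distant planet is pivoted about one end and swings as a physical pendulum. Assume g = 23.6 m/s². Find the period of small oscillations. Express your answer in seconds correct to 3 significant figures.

For a physical pendulum T = 2π√(I/(mgd)), with d = 0.5600 m from pivot to centre of mass.
I_cm = mL²/12 = 4.53 × 1.12²/12 = 0.4735 kg·m²; I = I_cm + md² = 0.4735 + 4.53 × 0.5600² = 1.894 kg·m².
T = 2π√(1.894/(4.53 × 23.6 × 0.5600)) = 1.12 s.

1.12 s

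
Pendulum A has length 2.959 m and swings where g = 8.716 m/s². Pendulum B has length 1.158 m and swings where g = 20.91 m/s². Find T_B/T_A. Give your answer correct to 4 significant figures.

0.4039

T = 2π√(L/g), so T_B/T_A = √((L_B/g_B)/(L_A/g_A)) = √((1.158/20.91)/(2.959/8.716)) = 0.4039.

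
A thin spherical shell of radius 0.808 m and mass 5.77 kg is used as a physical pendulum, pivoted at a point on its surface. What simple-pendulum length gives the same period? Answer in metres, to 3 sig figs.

The equivalent simple-pendulum length is L_eq = I/(md), where I is about the pivot and d = 0.8080 m.
I_cm = (2/3)mR² = 2.511 kg·m², so I = I_cm + md² = 2.511 + 3.767 = 6.278 kg·m².
L_eq = 6.278/(5.77 × 0.8080) = 1.35 m.

1.35 m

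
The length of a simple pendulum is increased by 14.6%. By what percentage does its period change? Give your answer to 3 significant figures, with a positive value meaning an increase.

7.05%

T ∝ √L, so T'/T = √(1.146) = 1.071.
Percentage change in T = (1.071 − 1) × 100% = 7.05%.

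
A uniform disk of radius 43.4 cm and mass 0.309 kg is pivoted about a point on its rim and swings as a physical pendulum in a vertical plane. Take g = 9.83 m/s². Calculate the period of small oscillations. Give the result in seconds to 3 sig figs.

I_cm = ½mr² = 0.02910 kg·m². The pivot is at distance d = 0.434 m from the centre of mass.
By the parallel-axis theorem, I = I_cm + md² = 0.02910 + 0.05820 = 0.08730 kg·m².
T = 2π√(I/(mgd)) = 2π√(0.08730/(0.309 × 9.83 × 0.434)) = 1.62 s.

1.62 s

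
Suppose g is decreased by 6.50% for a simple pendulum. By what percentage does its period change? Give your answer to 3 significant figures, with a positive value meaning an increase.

3.42%

T ∝ 1/√g, so T'/T = 1/√(0.9350) = 1.034.
Percentage change in T = (1.034 − 1) × 100% = 3.42%.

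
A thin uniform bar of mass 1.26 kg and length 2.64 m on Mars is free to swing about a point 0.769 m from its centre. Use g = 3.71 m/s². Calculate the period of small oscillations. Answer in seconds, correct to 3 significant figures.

For a physical pendulum T = 2π√(I/(mgd)), with d = 0.7690 m from pivot to centre of mass.
I_cm = mL²/12 = 1.26 × 2.64²/12 = 0.7318 kg·m²; I = I_cm + md² = 0.7318 + 1.26 × 0.7690² = 1.477 kg·m².
T = 2π√(1.477/(1.26 × 3.71 × 0.7690)) = 4.03 s.

4.03 s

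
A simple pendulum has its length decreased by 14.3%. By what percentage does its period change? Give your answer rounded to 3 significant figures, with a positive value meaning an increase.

T ∝ √L, so T'/T = √(0.8570) = 0.9257.
Percentage change in T = (0.9257 − 1) × 100% = -7.43%.

-7.43%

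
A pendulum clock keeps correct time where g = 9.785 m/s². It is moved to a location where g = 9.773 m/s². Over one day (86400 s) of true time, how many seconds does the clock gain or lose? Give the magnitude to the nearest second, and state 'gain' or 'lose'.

The clock's period scales as T ∝ 1/√g, so T'/T = √(9.785/9.773) = 1.00061.
In 86400 s of true time the clock registers 86400/1.00061 = 86347.0 s, so it loses 53 s.

lose 53 s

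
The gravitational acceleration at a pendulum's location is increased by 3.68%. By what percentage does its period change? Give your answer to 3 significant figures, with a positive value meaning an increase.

T ∝ 1/√g, so T'/T = 1/√(1.037) = 0.9821.
Percentage change in T = (0.9821 − 1) × 100% = -1.79%.

-1.79%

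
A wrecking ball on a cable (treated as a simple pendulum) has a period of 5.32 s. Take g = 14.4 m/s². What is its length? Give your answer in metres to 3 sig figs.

10.3 m

From T = 2π√(L/g), L = gT²/(4π²) = 14.4 × 5.320²/(4π²) = 10.3 m.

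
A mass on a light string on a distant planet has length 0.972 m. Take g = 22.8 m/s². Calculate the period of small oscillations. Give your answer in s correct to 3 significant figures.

T = 2π√(L/g) = 2π√(0.972/22.8) = 2π × 0.2065 = 1.30 s.

1.30 s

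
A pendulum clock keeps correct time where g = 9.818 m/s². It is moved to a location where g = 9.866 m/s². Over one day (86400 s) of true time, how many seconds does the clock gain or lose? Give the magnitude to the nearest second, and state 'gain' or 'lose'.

gain 211 s

The clock's period scales as T ∝ 1/√g, so T'/T = √(9.818/9.866) = 0.997564.
In 86400 s of true time the clock registers 86400/0.997564 = 86610.9 s, so it gains 211 s.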